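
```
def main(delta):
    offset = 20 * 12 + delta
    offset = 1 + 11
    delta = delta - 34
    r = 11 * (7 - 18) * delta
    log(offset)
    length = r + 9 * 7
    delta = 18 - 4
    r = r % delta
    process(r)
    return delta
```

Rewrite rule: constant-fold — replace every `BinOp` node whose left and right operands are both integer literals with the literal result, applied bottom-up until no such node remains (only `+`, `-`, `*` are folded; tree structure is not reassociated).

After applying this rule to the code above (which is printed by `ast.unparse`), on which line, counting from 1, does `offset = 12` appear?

Transformed code:
def main(delta):
    offset = 240 + delta
    offset = 12
    delta = delta - 34
    r = -121 * delta
    log(offset)
    length = r + 63
    delta = 14
    r = r % delta
    process(r)
    return delta

3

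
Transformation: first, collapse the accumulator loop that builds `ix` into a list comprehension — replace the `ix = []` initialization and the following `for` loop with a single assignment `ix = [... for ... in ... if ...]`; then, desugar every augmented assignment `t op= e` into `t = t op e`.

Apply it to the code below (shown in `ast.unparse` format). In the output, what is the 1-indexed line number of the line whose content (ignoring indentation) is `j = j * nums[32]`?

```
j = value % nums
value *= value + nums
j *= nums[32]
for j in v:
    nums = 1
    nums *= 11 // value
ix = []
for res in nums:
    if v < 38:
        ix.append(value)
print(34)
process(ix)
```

3

Transformed code:
j = value % nums
value = value * (value + nums)
j = j * nums[32]
for j in v:
    nums = 1
    nums = nums * (11 // value)
ix = [value for res in nums if v < 38]
print(34)
process(ix)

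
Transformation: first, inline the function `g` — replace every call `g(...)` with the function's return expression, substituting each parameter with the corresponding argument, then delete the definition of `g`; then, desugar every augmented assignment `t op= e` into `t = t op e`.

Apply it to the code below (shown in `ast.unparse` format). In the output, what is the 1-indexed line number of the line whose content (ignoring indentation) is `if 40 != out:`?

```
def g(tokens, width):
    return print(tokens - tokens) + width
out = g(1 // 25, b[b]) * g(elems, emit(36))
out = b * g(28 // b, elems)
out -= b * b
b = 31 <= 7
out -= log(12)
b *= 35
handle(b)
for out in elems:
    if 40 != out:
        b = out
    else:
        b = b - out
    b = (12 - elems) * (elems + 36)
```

9

Transformed code:
out = (print(1 // 25 - 1 // 25) + b[b]) * (print(elems - elems) + emit(36))
out = b * (print(28 // b - 28 // b) + elems)
out = out - b * b
b = 31 <= 7
out = out - log(12)
b = b * 35
handle(b)
for out in elems:
    if 40 != out:
        b = out
    else:
        b = b - out
    b = (12 - elems) * (elems + 36)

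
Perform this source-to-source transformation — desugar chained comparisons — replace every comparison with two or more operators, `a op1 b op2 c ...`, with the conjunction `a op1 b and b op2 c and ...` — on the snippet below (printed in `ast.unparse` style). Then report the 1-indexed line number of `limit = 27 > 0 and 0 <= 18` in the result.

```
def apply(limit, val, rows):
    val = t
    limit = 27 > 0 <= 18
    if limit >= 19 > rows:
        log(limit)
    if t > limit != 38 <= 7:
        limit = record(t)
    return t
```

Transformed code:
def apply(limit, val, rows):
    val = t
    limit = 27 > 0 and 0 <= 18
    if limit >= 19 and 19 > rows:
        log(limit)
    if t > limit and limit != 38 and (38 <= 7):
        limit = record(t)
    return t

3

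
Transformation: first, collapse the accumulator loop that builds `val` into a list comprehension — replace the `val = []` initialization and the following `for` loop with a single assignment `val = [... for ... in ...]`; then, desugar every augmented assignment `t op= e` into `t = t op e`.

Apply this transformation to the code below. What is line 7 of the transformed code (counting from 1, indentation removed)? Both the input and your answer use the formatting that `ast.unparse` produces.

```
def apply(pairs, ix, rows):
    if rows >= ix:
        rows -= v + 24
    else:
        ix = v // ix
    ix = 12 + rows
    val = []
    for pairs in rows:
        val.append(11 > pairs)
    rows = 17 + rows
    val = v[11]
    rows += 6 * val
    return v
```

Transformed code:
def apply(pairs, ix, rows):
    if rows >= ix:
        rows = rows - (v + 24)
    else:
        ix = v // ix
    ix = 12 + rows
    val = [11 > pairs for pairs in rows]
    rows = 17 + rows
    val = v[11]
    rows = rows + 6 * val
    return v

val = [11 > pairs for pairs in rows]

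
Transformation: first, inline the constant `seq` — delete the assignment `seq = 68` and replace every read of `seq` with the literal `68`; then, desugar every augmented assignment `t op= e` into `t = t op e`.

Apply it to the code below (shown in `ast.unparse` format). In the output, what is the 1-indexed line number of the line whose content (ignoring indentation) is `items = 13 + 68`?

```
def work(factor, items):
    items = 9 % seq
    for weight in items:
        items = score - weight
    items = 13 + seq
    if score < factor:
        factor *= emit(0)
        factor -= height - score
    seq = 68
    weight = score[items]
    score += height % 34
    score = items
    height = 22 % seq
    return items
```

5

Transformed code:
def work(factor, items):
    items = 9 % 68
    for weight in items:
        items = score - weight
    items = 13 + 68
    if score < factor:
        factor = factor * emit(0)
        factor = factor - (height - score)
    weight = score[items]
    score = score + height % 34
    score = items
    height = 22 % 68
    return items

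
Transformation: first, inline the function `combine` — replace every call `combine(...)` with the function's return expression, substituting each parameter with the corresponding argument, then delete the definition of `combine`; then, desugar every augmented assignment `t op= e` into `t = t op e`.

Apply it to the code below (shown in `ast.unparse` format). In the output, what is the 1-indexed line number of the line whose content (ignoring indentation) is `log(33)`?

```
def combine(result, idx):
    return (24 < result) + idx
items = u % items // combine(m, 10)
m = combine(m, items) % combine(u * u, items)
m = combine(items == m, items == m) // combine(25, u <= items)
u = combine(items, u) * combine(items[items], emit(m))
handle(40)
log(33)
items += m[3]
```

Transformed code:
items = u % items // ((24 < m) + 10)
m = ((24 < m) + items) % ((24 < u * u) + items)
m = ((24 < (items == m)) + (items == m)) // ((24 < 25) + (u <= items))
u = ((24 < items) + u) * ((24 < items[items]) + emit(m))
handle(40)
log(33)
items = items + m[3]

6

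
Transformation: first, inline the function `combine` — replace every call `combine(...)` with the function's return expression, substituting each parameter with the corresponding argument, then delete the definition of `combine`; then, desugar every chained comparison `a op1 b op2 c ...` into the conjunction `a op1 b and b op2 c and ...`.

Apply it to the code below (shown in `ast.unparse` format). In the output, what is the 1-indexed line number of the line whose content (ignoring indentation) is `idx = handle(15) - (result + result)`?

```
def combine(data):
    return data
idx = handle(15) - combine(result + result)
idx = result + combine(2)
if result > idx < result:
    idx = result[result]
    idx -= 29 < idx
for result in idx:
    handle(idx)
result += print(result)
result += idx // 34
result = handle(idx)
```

Transformed code:
idx = handle(15) - (result + result)
idx = result + 2
if result > idx and idx < result:
    idx = result[result]
    idx -= 29 < idx
for result in idx:
    handle(idx)
result += print(result)
result += idx // 34
result = handle(idx)

1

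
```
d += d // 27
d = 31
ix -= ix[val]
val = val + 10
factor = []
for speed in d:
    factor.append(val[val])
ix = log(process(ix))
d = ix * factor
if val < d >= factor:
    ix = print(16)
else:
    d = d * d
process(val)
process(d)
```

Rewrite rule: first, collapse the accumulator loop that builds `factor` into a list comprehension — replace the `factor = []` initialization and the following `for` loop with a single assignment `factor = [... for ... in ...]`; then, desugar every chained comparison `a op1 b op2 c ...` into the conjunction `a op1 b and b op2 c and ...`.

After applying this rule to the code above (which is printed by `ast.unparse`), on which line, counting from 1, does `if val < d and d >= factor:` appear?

8

Transformed code:
d += d // 27
d = 31
ix -= ix[val]
val = val + 10
factor = [val[val] for speed in d]
ix = log(process(ix))
d = ix * factor
if val < d and d >= factor:
    ix = print(16)
else:
    d = d * d
process(val)
process(d)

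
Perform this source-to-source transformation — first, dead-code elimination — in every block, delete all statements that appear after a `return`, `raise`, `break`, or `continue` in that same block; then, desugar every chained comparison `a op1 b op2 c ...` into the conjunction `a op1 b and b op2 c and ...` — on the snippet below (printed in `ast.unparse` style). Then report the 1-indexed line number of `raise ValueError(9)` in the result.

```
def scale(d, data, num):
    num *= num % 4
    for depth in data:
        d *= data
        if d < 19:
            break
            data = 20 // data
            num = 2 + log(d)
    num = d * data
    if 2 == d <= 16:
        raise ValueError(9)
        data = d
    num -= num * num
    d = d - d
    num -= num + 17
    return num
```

9

Transformed code:
def scale(d, data, num):
    num *= num % 4
    for depth in data:
        d *= data
        if d < 19:
            break
    num = d * data
    if 2 == d and d <= 16:
        raise ValueError(9)
    num -= num * num
    d = d - d
    num -= num + 17
    return num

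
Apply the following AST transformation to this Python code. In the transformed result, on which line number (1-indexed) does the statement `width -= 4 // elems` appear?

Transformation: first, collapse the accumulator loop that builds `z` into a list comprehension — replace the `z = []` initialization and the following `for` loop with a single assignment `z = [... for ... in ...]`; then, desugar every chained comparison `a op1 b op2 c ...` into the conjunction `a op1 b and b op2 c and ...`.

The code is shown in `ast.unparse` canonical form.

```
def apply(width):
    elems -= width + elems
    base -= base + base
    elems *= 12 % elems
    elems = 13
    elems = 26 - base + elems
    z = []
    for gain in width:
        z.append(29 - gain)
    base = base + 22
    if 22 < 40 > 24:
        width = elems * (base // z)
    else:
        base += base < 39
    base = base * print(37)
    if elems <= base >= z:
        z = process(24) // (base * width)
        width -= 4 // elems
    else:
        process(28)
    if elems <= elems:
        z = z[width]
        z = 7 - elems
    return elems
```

16

Transformed code:
def apply(width):
    elems -= width + elems
    base -= base + base
    elems *= 12 % elems
    elems = 13
    elems = 26 - base + elems
    z = [29 - gain for gain in width]
    base = base + 22
    if 22 < 40 and 40 > 24:
        width = elems * (base // z)
    else:
        base += base < 39
    base = base * print(37)
    if elems <= base and base >= z:
        z = process(24) // (base * width)
        width -= 4 // elems
    else:
        process(28)
    if elems <= elems:
        z = z[width]
        z = 7 - elems
    return elems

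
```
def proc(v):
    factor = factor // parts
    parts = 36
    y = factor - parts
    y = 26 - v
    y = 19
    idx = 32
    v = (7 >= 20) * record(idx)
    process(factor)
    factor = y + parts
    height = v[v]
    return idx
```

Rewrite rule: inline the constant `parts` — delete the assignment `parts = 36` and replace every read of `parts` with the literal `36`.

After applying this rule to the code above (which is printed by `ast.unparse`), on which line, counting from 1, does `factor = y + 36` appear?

Transformed code:
def proc(v):
    factor = factor // 36
    y = factor - 36
    y = 26 - v
    y = 19
    idx = 32
    v = (7 >= 20) * record(idx)
    process(factor)
    factor = y + 36
    height = v[v]
    return idx

9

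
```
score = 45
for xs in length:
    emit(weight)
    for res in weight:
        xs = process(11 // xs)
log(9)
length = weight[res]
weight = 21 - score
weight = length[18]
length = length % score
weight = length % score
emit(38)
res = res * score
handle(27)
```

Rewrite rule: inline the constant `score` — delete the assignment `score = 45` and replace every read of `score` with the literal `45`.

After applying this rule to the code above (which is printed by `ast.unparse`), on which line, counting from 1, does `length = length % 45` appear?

9

Transformed code:
for xs in length:
    emit(weight)
    for res in weight:
        xs = process(11 // xs)
log(9)
length = weight[res]
weight = 21 - 45
weight = length[18]
length = length % 45
weight = length % 45
emit(38)
res = res * 45
handle(27)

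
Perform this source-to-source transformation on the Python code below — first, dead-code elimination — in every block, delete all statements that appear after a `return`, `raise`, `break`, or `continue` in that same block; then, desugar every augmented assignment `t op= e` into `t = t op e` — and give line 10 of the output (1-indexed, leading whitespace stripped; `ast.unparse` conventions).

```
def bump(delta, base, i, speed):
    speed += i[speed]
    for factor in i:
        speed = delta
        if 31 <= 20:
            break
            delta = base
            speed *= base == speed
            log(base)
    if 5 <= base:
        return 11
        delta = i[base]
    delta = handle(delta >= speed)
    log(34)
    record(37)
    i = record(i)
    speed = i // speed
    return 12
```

log(34)

Transformed code:
def bump(delta, base, i, speed):
    speed = speed + i[speed]
    for factor in i:
        speed = delta
        if 31 <= 20:
            break
    if 5 <= base:
        return 11
    delta = handle(delta >= speed)
    log(34)
    record(37)
    i = record(i)
    speed = i // speed
    return 12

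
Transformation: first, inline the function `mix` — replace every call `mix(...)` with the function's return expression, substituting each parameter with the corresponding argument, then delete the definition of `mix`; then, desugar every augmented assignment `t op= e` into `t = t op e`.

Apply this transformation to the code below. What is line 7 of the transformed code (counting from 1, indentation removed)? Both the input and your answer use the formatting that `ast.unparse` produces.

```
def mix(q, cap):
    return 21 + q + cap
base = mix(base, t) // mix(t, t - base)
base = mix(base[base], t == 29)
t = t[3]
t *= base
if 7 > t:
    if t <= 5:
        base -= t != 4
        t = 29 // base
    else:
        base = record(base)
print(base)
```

base = base - (t != 4)

Transformed code:
base = (21 + base + t) // (21 + t + (t - base))
base = 21 + base[base] + (t == 29)
t = t[3]
t = t * base
if 7 > t:
    if t <= 5:
        base = base - (t != 4)
        t = 29 // base
    else:
        base = record(base)
print(base)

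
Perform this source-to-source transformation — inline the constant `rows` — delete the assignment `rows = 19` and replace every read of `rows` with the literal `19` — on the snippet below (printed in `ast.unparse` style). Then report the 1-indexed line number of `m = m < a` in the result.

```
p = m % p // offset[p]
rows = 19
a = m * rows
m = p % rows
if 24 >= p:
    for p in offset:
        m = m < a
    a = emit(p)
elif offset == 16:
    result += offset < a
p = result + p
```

6

Transformed code:
p = m % p // offset[p]
a = m * 19
m = p % 19
if 24 >= p:
    for p in offset:
        m = m < a
    a = emit(p)
elif offset == 16:
    result += offset < a
p = result + p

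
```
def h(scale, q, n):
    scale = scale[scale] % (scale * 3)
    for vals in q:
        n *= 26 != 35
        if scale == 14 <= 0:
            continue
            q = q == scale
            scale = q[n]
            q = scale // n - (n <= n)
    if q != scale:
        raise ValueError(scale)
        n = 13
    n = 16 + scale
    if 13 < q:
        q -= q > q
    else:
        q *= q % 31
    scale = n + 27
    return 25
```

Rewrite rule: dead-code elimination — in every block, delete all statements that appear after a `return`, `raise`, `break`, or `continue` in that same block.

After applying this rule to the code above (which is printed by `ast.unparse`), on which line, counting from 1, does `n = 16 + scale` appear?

Transformed code:
def h(scale, q, n):
    scale = scale[scale] % (scale * 3)
    for vals in q:
        n *= 26 != 35
        if scale == 14 <= 0:
            continue
    if q != scale:
        raise ValueError(scale)
    n = 16 + scale
    if 13 < q:
        q -= q > q
    else:
        q *= q % 31
    scale = n + 27
    return 25

9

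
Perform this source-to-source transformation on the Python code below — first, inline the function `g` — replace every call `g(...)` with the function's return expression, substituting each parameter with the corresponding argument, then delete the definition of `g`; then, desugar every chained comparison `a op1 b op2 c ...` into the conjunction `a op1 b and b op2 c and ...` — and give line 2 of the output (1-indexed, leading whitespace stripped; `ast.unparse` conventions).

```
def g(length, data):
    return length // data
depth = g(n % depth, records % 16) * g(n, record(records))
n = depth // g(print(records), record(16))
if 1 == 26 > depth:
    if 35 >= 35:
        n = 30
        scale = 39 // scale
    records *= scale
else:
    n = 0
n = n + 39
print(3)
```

n = depth // (print(records) // record(16))

Transformed code:
depth = n % depth // (records % 16) * (n // record(records))
n = depth // (print(records) // record(16))
if 1 == 26 and 26 > depth:
    if 35 >= 35:
        n = 30
        scale = 39 // scale
    records *= scale
else:
    n = 0
n = n + 39
print(3)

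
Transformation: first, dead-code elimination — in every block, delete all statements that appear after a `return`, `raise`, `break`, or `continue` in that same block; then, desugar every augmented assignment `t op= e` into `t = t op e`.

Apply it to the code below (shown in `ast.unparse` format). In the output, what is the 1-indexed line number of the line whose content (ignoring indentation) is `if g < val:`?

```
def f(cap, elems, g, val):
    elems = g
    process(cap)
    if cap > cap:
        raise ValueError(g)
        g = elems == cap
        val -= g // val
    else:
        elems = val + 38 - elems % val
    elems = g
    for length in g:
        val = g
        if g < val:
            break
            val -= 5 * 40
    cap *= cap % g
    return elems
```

Transformed code:
def f(cap, elems, g, val):
    elems = g
    process(cap)
    if cap > cap:
        raise ValueError(g)
    else:
        elems = val + 38 - elems % val
    elems = g
    for length in g:
        val = g
        if g < val:
            break
    cap = cap * (cap % g)
    return elems

11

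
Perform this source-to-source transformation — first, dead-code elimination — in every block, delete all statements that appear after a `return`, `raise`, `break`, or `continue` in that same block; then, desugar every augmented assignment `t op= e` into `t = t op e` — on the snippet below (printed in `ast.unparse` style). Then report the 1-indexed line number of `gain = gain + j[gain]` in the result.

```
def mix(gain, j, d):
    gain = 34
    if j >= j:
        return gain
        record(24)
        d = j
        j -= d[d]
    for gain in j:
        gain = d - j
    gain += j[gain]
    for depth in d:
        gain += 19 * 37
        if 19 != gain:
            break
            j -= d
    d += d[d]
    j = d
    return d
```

7

Transformed code:
def mix(gain, j, d):
    gain = 34
    if j >= j:
        return gain
    for gain in j:
        gain = d - j
    gain = gain + j[gain]
    for depth in d:
        gain = gain + 19 * 37
        if 19 != gain:
            break
    d = d + d[d]
    j = d
    return d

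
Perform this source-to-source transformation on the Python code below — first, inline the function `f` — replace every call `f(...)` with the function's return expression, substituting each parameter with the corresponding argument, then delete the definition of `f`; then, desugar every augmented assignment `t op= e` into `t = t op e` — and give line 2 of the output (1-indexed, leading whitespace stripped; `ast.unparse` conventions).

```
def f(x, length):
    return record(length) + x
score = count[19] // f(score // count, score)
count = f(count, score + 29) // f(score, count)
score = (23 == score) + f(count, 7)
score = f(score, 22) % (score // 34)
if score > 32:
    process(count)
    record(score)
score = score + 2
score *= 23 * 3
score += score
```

Transformed code:
score = count[19] // (record(score) + score // count)
count = (record(score + 29) + count) // (record(count) + score)
score = (23 == score) + (record(7) + count)
score = (record(22) + score) % (score // 34)
if score > 32:
    process(count)
    record(score)
score = score + 2
score = score * (23 * 3)
score = score + score

count = (record(score + 29) + count) // (record(count) + score)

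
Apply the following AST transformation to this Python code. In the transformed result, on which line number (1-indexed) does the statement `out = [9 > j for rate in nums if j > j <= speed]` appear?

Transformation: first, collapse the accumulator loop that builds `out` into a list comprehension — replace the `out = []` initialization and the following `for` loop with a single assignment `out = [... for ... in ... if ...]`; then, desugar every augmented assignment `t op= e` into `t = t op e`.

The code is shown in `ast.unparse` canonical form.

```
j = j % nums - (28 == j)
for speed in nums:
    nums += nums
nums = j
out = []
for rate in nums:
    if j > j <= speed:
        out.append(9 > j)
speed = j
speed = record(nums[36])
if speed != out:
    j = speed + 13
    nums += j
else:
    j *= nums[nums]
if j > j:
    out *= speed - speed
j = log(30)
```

Transformed code:
j = j % nums - (28 == j)
for speed in nums:
    nums = nums + nums
nums = j
out = [9 > j for rate in nums if j > j <= speed]
speed = j
speed = record(nums[36])
if speed != out:
    j = speed + 13
    nums = nums + j
else:
    j = j * nums[nums]
if j > j:
    out = out * (speed - speed)
j = log(30)

5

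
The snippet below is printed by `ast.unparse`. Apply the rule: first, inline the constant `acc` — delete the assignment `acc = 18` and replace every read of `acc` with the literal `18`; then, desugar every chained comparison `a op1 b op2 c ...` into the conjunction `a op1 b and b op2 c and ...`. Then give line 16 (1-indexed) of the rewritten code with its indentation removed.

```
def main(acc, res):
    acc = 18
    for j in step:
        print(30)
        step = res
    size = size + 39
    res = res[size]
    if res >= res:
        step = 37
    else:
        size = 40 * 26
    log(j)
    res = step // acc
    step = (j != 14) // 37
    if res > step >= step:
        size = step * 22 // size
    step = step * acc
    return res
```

step = step * 18

Transformed code:
def main(acc, res):
    for j in step:
        print(30)
        step = res
    size = size + 39
    res = res[size]
    if res >= res:
        step = 37
    else:
        size = 40 * 26
    log(j)
    res = step // 18
    step = (j != 14) // 37
    if res > step and step >= step:
        size = step * 22 // size
    step = step * 18
    return res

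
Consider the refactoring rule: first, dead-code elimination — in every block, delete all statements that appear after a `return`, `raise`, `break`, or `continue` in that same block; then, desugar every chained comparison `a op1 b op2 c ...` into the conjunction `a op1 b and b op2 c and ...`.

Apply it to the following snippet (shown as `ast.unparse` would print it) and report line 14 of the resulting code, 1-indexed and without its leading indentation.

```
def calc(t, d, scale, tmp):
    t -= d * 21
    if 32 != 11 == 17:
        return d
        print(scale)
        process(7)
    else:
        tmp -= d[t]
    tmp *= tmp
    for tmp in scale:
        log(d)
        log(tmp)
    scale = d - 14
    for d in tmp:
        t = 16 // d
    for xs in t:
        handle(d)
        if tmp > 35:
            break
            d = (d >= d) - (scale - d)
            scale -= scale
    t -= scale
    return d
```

Transformed code:
def calc(t, d, scale, tmp):
    t -= d * 21
    if 32 != 11 and 11 == 17:
        return d
    else:
        tmp -= d[t]
    tmp *= tmp
    for tmp in scale:
        log(d)
        log(tmp)
    scale = d - 14
    for d in tmp:
        t = 16 // d
    for xs in t:
        handle(d)
        if tmp > 35:
            break
    t -= scale
    return d

for xs in t:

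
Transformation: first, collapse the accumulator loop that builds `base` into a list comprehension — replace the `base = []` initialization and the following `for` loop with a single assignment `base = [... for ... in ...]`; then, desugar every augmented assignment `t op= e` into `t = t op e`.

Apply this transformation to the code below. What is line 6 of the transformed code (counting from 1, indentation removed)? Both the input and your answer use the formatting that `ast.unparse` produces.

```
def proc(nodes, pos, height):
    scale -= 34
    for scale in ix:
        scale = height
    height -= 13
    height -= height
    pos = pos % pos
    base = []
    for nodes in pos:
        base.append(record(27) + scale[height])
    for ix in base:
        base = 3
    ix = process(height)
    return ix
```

height = height - height

Transformed code:
def proc(nodes, pos, height):
    scale = scale - 34
    for scale in ix:
        scale = height
    height = height - 13
    height = height - height
    pos = pos % pos
    base = [record(27) + scale[height] for nodes in pos]
    for ix in base:
        base = 3
    ix = process(height)
    return ix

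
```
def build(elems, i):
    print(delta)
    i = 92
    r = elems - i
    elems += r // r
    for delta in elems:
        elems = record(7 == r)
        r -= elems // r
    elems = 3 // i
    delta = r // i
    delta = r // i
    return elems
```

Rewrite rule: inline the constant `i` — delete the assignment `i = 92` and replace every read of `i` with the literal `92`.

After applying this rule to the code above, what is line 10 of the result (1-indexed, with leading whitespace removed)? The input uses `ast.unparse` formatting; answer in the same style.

delta = r // 92

Transformed code:
def build(elems, i):
    print(delta)
    r = elems - 92
    elems += r // r
    for delta in elems:
        elems = record(7 == r)
        r -= elems // r
    elems = 3 // 92
    delta = r // 92
    delta = r // 92
    return elems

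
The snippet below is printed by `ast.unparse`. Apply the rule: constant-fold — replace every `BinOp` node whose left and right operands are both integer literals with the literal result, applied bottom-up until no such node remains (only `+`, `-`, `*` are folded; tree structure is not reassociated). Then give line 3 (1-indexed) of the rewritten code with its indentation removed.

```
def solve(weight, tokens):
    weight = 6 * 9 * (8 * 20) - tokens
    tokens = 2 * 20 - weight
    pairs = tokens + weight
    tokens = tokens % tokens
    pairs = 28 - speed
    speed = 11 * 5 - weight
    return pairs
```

tokens = 40 - weight

Transformed code:
def solve(weight, tokens):
    weight = 8640 - tokens
    tokens = 40 - weight
    pairs = tokens + weight
    tokens = tokens % tokens
    pairs = 28 - speed
    speed = 55 - weight
    return pairs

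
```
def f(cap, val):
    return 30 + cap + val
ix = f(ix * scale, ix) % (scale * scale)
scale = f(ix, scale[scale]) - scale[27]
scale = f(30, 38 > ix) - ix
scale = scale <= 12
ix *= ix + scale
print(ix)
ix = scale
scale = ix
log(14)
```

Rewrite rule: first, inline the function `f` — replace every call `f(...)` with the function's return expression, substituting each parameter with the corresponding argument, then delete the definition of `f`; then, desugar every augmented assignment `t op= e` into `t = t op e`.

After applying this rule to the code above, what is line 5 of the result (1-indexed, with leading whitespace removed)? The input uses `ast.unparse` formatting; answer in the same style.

Transformed code:
ix = (30 + ix * scale + ix) % (scale * scale)
scale = 30 + ix + scale[scale] - scale[27]
scale = 30 + 30 + (38 > ix) - ix
scale = scale <= 12
ix = ix * (ix + scale)
print(ix)
ix = scale
scale = ix
log(14)

ix = ix * (ix + scale)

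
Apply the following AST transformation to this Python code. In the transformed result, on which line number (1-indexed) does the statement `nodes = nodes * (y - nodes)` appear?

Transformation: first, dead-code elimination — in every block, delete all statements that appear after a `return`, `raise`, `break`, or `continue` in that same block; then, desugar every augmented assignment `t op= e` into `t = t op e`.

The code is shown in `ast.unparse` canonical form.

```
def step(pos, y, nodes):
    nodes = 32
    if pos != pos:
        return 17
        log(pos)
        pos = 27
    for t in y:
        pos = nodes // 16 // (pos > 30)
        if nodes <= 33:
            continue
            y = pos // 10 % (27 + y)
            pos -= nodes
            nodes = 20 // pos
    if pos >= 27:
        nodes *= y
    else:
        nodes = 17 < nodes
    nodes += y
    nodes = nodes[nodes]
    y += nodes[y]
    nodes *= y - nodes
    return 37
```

16

Transformed code:
def step(pos, y, nodes):
    nodes = 32
    if pos != pos:
        return 17
    for t in y:
        pos = nodes // 16 // (pos > 30)
        if nodes <= 33:
            continue
    if pos >= 27:
        nodes = nodes * y
    else:
        nodes = 17 < nodes
    nodes = nodes + y
    nodes = nodes[nodes]
    y = y + nodes[y]
    nodes = nodes * (y - nodes)
    return 37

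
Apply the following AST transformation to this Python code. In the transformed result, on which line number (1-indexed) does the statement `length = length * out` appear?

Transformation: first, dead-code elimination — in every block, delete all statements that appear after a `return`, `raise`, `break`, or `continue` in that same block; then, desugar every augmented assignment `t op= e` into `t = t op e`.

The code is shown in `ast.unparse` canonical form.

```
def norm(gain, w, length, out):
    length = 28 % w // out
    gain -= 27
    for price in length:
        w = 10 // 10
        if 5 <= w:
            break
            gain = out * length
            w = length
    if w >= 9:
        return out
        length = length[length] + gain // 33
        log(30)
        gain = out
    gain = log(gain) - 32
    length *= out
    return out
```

Transformed code:
def norm(gain, w, length, out):
    length = 28 % w // out
    gain = gain - 27
    for price in length:
        w = 10 // 10
        if 5 <= w:
            break
    if w >= 9:
        return out
    gain = log(gain) - 32
    length = length * out
    return out

11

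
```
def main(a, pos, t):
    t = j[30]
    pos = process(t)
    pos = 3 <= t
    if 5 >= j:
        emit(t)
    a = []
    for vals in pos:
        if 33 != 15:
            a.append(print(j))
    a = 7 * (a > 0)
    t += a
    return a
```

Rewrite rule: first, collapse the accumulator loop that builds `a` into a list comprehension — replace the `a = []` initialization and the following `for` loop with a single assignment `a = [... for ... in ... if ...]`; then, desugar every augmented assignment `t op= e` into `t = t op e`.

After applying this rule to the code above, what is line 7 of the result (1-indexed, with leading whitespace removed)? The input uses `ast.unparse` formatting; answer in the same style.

Transformed code:
def main(a, pos, t):
    t = j[30]
    pos = process(t)
    pos = 3 <= t
    if 5 >= j:
        emit(t)
    a = [print(j) for vals in pos if 33 != 15]
    a = 7 * (a > 0)
    t = t + a
    return a

a = [print(j) for vals in pos if 33 != 15]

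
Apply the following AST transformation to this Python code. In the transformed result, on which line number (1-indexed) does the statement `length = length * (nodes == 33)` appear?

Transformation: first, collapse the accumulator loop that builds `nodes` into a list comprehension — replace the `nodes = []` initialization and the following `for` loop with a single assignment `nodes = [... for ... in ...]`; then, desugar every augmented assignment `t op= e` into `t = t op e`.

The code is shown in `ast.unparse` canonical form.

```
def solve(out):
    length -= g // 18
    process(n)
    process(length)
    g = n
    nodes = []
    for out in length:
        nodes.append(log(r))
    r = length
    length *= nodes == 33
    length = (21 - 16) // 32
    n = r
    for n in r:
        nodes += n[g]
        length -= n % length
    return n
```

Transformed code:
def solve(out):
    length = length - g // 18
    process(n)
    process(length)
    g = n
    nodes = [log(r) for out in length]
    r = length
    length = length * (nodes == 33)
    length = (21 - 16) // 32
    n = r
    for n in r:
        nodes = nodes + n[g]
        length = length - n % length
    return n

8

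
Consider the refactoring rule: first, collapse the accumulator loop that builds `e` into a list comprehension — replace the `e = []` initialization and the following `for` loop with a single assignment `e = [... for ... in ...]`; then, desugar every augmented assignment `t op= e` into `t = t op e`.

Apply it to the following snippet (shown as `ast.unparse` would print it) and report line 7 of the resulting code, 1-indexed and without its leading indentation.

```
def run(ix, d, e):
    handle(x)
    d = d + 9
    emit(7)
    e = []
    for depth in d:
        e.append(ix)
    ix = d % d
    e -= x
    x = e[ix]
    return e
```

Transformed code:
def run(ix, d, e):
    handle(x)
    d = d + 9
    emit(7)
    e = [ix for depth in d]
    ix = d % d
    e = e - x
    x = e[ix]
    return e

e = e - x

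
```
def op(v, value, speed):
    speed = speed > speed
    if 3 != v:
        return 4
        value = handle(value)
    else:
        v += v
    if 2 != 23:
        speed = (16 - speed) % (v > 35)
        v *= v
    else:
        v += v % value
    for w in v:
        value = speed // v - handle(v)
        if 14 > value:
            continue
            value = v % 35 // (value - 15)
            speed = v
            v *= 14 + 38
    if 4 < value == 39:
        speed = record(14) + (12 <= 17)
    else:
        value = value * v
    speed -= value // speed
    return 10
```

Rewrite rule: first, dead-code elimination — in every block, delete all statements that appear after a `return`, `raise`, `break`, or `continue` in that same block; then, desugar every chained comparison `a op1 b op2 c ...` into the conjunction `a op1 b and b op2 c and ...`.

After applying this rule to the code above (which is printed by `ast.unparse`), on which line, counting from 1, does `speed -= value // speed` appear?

Transformed code:
def op(v, value, speed):
    speed = speed > speed
    if 3 != v:
        return 4
    else:
        v += v
    if 2 != 23:
        speed = (16 - speed) % (v > 35)
        v *= v
    else:
        v += v % value
    for w in v:
        value = speed // v - handle(v)
        if 14 > value:
            continue
    if 4 < value and value == 39:
        speed = record(14) + (12 <= 17)
    else:
        value = value * v
    speed -= value // speed
    return 10

20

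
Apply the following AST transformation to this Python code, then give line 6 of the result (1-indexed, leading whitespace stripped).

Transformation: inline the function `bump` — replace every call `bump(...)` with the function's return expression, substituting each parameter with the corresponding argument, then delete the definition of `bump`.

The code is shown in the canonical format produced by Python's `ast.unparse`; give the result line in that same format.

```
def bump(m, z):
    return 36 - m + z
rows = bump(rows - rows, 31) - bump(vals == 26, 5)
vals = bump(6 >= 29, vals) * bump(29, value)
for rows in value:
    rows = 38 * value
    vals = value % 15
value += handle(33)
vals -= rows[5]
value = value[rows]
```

value += handle(33)

Transformed code:
rows = 36 - (rows - rows) + 31 - (36 - (vals == 26) + 5)
vals = (36 - (6 >= 29) + vals) * (36 - 29 + value)
for rows in value:
    rows = 38 * value
    vals = value % 15
value += handle(33)
vals -= rows[5]
value = value[rows]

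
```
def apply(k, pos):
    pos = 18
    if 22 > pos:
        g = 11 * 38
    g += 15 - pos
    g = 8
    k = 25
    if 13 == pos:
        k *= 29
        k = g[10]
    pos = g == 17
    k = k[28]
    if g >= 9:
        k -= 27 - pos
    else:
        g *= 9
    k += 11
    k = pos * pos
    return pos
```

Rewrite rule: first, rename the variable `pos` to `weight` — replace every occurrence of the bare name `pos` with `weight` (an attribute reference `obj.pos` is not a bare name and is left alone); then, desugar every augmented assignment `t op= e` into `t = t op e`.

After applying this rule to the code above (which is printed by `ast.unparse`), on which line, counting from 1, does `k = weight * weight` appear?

18

Transformed code:
def apply(k, weight):
    weight = 18
    if 22 > weight:
        g = 11 * 38
    g = g + (15 - weight)
    g = 8
    k = 25
    if 13 == weight:
        k = k * 29
        k = g[10]
    weight = g == 17
    k = k[28]
    if g >= 9:
        k = k - (27 - weight)
    else:
        g = g * 9
    k = k + 11
    k = weight * weight
    return weight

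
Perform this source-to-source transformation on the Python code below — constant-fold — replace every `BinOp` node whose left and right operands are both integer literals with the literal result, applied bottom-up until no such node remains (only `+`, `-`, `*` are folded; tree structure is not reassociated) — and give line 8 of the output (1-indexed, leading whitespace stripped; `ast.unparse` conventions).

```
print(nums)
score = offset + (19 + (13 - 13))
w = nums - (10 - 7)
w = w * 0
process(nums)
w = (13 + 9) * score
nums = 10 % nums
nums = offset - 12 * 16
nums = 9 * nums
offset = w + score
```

Transformed code:
print(nums)
score = offset + 19
w = nums - 3
w = w * 0
process(nums)
w = 22 * score
nums = 10 % nums
nums = offset - 192
nums = 9 * nums
offset = w + score

nums = offset - 192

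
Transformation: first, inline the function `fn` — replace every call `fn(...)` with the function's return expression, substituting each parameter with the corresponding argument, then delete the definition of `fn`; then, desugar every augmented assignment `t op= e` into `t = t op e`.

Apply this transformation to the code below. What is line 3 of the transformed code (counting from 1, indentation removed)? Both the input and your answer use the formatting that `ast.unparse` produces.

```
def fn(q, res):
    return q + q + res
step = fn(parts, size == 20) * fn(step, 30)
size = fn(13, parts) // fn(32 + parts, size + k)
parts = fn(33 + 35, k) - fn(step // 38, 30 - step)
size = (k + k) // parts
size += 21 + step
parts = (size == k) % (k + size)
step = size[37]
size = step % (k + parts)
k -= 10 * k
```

Transformed code:
step = (parts + parts + (size == 20)) * (step + step + 30)
size = (13 + 13 + parts) // (32 + parts + (32 + parts) + (size + k))
parts = 33 + 35 + (33 + 35) + k - (step // 38 + step // 38 + (30 - step))
size = (k + k) // parts
size = size + (21 + step)
parts = (size == k) % (k + size)
step = size[37]
size = step % (k + parts)
k = k - 10 * k

parts = 33 + 35 + (33 + 35) + k - (step // 38 + step // 38 + (30 - step))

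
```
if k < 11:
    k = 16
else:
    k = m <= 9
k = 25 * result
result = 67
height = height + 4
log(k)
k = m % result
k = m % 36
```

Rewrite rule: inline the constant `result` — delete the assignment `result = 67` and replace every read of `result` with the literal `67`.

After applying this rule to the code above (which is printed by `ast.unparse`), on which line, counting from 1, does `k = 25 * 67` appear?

Transformed code:
if k < 11:
    k = 16
else:
    k = m <= 9
k = 25 * 67
height = height + 4
log(k)
k = m % 67
k = m % 36

5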